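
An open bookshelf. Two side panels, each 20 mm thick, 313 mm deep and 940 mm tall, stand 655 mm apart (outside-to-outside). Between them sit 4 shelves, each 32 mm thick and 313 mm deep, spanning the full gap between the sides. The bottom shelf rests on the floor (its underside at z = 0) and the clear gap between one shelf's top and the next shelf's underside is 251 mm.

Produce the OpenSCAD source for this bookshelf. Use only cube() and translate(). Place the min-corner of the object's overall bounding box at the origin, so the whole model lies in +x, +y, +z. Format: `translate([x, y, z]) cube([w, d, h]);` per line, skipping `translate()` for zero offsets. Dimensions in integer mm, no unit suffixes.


cube([20, 313, 940]);
translate([635, 0, 0]) cube([20, 313, 940]);
translate([20, 0, 0]) cube([615, 313, 32]);
translate([20, 0, 283]) cube([615, 313, 32]);
translate([20, 0, 566]) cube([615, 313, 32]);
translate([20, 0, 849]) cube([615, 313, 32]);


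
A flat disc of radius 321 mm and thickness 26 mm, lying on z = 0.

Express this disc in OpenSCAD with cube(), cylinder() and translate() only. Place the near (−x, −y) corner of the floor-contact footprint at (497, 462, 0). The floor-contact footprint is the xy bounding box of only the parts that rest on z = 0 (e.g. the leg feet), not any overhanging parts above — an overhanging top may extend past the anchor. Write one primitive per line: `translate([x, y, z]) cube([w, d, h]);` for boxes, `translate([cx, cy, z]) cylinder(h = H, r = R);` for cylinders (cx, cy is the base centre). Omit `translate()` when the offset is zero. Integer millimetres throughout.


translate([818, 783, 0]) cylinder(h = 26, r = 321);


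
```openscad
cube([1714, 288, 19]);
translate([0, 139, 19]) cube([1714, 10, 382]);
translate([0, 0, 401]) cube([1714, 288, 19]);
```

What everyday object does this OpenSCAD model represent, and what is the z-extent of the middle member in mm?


An I-beam. The web height is 382 mm.

Two wide flanges with a thin centred web — an I-beam. Overall 420 mm minus two 19 mm flanges gives a web of 420 − 2·19 = 382 mm.


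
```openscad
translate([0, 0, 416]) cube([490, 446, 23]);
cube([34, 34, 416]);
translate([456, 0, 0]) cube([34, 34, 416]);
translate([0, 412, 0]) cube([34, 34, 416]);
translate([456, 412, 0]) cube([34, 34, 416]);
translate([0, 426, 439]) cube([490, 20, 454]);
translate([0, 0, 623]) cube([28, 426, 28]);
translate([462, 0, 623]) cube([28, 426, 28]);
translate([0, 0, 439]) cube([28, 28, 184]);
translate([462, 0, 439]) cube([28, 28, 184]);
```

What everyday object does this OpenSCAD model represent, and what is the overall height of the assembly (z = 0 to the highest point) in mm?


A chair. The overall height is 893 mm.

A slab on four corner posts with a tall panel at the back — a chair. The seat slab sits at z = 416 with thickness 23, and the 454 mm backrest starts at the seat top, so the overall height is 416 + 23 + 454 = 893 mm.


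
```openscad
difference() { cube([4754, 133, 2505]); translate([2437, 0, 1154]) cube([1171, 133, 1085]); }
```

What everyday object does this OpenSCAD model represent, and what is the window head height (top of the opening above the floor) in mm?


A wall with a window opening. The window head height is 2239 mm.

A wall with a rectangular opening subtracted — a window. Sill at z = 1154, opening 1085 mm tall, so the head is at 1154 + 1085 = 2239 mm.


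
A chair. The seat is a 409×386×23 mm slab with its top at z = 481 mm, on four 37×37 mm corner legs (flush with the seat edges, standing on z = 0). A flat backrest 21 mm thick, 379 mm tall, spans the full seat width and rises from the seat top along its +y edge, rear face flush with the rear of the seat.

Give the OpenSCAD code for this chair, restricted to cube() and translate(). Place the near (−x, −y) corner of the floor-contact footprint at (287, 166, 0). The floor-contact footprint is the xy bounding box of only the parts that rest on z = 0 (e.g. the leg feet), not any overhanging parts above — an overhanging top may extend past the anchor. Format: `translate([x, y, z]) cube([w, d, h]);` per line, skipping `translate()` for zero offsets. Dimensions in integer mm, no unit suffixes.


// leg_h = 481 - 23 = 458
translate([287, 166, 458]) cube([409, 386, 23]);
translate([287, 166, 0]) cube([37, 37, 458]);
translate([659, 166, 0]) cube([37, 37, 458]);
translate([287, 515, 0]) cube([37, 37, 458]);
translate([659, 515, 0]) cube([37, 37, 458]);
translate([287, 531, 481]) cube([409, 21, 379]);


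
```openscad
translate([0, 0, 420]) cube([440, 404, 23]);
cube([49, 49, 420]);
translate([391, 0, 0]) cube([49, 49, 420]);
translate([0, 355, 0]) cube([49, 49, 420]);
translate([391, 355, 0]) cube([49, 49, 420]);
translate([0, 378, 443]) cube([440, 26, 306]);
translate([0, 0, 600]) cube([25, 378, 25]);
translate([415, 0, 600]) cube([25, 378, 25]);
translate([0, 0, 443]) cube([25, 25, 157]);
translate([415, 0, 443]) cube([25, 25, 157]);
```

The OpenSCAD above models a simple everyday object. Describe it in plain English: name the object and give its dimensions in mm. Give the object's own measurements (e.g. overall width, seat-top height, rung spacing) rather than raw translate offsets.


A chair. The seat is a 440×404×23 mm slab with its top at z = 443 mm, on four 49×49 mm corner legs (flush with the seat edges, standing on z = 0). A flat backrest 26 mm thick, 306 mm tall, spans the full seat width and rises from the seat top along its +y edge, rear face flush with the rear of the seat. Two armrests of 25×25 mm section run along each side from the seat's front edge to the front of the backrest, top faces 182 mm above the seat top and outer faces flush with the seat's x-edges; a 25×25 mm post under the front of each armrest stands on the seat at the front corner.


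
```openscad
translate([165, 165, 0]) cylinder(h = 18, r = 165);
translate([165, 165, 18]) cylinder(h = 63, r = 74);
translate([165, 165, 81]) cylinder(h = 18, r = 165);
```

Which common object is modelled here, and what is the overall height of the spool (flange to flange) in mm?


A spool. The overall height is 99 mm.

Three coaxial cylinders, large–small–large — a spool. Two 18 mm flanges and a 63 mm core give 18 + 63 + 18 = 99 mm.


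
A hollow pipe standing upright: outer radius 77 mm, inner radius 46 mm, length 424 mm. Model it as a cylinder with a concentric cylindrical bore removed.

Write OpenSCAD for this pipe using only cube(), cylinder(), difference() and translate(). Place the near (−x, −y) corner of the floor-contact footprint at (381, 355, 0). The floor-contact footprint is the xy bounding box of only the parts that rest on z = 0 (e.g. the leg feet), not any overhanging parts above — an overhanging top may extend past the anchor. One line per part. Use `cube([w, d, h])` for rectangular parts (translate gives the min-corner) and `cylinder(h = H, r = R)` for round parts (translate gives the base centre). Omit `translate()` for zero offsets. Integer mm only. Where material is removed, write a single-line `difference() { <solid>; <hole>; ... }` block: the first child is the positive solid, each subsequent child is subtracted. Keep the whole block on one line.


difference() { translate([458, 432, 0]) cylinder(h = 424, r = 77); translate([458, 432, 0]) cylinder(h = 424, r = 46); }


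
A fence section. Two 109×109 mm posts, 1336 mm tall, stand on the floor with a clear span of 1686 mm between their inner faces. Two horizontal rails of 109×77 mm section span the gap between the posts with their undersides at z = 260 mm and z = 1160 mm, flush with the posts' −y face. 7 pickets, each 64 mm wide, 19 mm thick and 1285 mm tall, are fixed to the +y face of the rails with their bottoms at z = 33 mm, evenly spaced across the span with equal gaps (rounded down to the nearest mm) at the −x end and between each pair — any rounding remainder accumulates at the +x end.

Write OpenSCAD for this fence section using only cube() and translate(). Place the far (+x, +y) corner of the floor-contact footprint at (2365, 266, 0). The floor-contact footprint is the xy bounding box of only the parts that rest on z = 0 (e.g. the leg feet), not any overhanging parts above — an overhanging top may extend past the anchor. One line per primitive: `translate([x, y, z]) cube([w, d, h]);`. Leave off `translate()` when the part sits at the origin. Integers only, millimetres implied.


translate([461, 157, 0]) cube([109, 109, 1336]);
translate([2256, 157, 0]) cube([109, 109, 1336]);
translate([570, 157, 260]) cube([1686, 109, 77]);
translate([570, 157, 1160]) cube([1686, 109, 77]);
translate([724, 266, 33]) cube([64, 19, 1285]);
translate([942, 266, 33]) cube([64, 19, 1285]);
translate([1160, 266, 33]) cube([64, 19, 1285]);
translate([1378, 266, 33]) cube([64, 19, 1285]);
translate([1596, 266, 33]) cube([64, 19, 1285]);
translate([1814, 266, 33]) cube([64, 19, 1285]);
translate([2032, 266, 33]) cube([64, 19, 1285]);


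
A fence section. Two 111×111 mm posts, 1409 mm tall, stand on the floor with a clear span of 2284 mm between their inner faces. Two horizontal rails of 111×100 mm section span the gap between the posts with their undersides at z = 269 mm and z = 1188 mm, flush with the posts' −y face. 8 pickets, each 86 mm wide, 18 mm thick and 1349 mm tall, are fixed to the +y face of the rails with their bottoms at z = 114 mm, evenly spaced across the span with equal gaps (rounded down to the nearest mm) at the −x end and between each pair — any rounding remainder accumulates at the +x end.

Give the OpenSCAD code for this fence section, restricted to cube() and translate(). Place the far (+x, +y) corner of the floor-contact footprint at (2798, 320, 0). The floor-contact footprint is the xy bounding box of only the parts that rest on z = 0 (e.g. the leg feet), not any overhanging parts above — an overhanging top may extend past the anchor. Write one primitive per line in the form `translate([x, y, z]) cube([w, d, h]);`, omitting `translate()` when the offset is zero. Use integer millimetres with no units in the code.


translate([292, 209, 0]) cube([111, 111, 1409]);
translate([2687, 209, 0]) cube([111, 111, 1409]);
translate([403, 209, 269]) cube([2284, 111, 100]);
translate([403, 209, 1188]) cube([2284, 111, 100]);
translate([580, 320, 114]) cube([86, 18, 1349]);
translate([843, 320, 114]) cube([86, 18, 1349]);
translate([1106, 320, 114]) cube([86, 18, 1349]);
translate([1369, 320, 114]) cube([86, 18, 1349]);
translate([1632, 320, 114]) cube([86, 18, 1349]);
translate([1895, 320, 114]) cube([86, 18, 1349]);
translate([2158, 320, 114]) cube([86, 18, 1349]);
translate([2421, 320, 114]) cube([86, 18, 1349]);


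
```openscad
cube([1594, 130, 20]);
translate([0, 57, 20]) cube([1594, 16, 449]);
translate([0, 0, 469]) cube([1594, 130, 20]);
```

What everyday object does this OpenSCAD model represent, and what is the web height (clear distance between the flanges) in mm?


An I-beam. The web height is 449 mm.

Two wide flanges with a thin centred web — an I-beam. Overall 489 mm minus two 20 mm flanges gives a web of 489 − 2·20 = 449 mm.


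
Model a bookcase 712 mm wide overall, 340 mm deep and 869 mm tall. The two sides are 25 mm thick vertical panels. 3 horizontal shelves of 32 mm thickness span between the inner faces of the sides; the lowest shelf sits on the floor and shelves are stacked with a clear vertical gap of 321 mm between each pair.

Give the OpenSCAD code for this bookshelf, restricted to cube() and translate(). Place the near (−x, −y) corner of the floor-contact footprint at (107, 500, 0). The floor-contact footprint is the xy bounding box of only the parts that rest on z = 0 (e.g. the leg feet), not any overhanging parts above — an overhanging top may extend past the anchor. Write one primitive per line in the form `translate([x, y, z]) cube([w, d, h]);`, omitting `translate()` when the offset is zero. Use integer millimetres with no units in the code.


translate([107, 500, 0]) cube([25, 340, 869]);
translate([794, 500, 0]) cube([25, 340, 869]);
translate([132, 500, 0]) cube([662, 340, 32]);
translate([132, 500, 353]) cube([662, 340, 32]);
translate([132, 500, 706]) cube([662, 340, 32]);


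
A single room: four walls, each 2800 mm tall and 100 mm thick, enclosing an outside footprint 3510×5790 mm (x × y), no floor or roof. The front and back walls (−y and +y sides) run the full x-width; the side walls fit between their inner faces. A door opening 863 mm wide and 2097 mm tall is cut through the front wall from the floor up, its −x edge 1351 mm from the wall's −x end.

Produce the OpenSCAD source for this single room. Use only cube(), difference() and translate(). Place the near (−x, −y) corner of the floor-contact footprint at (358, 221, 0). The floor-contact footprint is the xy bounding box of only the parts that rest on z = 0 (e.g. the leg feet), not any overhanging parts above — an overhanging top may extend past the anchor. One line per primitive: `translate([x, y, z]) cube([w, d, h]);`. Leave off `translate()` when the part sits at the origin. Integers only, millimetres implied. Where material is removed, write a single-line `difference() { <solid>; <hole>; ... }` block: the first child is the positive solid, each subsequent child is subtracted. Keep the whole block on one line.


difference() { translate([358, 221, 0]) cube([3510, 100, 2800]); translate([1709, 221, 0]) cube([863, 100, 2097]); }
translate([358, 5911, 0]) cube([3510, 100, 2800]);
translate([358, 321, 0]) cube([100, 5590, 2800]);
translate([3768, 321, 0]) cube([100, 5590, 2800]);


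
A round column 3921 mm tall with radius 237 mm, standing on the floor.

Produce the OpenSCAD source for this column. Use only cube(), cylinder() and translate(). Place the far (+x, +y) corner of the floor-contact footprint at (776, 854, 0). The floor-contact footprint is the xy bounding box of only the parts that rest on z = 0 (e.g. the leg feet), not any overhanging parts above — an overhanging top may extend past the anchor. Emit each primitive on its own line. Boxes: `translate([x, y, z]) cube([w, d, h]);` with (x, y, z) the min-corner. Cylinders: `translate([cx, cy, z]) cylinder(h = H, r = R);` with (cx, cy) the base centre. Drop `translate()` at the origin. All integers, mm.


translate([539, 617, 0]) cylinder(h = 3921, r = 237);


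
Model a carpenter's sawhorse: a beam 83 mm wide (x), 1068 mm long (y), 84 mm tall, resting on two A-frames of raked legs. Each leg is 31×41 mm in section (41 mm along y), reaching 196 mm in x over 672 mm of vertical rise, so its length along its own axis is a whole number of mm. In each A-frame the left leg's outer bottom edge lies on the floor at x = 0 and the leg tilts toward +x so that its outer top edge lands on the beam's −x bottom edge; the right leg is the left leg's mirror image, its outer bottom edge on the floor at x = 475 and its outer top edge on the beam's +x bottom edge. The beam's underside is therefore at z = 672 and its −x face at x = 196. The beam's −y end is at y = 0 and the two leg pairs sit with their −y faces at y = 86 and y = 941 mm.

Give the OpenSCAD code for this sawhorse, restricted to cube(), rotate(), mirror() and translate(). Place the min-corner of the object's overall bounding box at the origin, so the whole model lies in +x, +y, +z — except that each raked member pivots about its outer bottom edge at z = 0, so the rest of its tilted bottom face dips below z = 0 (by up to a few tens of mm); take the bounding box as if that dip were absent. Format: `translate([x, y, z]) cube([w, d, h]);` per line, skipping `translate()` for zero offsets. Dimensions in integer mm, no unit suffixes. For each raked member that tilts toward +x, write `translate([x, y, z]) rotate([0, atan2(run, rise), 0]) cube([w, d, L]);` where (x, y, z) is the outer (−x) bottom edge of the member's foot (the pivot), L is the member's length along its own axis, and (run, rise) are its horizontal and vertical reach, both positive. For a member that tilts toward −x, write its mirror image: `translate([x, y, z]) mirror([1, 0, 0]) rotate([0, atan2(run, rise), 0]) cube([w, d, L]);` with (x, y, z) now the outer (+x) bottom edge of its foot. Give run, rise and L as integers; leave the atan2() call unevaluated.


// leg length = √(196² + 672²) = 700
// right-leg outer foot x = 2·196 + 83 = 475
// beam min-corner = (196, 0, 672)
translate([196, 0, 672]) cube([83, 1068, 84]);
translate([0, 86, 0]) rotate([0, atan2(196, 672), 0]) cube([31, 41, 700]);
translate([475, 86, 0]) mirror([1, 0, 0]) rotate([0, atan2(196, 672), 0]) cube([31, 41, 700]);
translate([0, 941, 0]) rotate([0, atan2(196, 672), 0]) cube([31, 41, 700]);
translate([475, 941, 0]) mirror([1, 0, 0]) rotate([0, atan2(196, 672), 0]) cube([31, 41, 700]);


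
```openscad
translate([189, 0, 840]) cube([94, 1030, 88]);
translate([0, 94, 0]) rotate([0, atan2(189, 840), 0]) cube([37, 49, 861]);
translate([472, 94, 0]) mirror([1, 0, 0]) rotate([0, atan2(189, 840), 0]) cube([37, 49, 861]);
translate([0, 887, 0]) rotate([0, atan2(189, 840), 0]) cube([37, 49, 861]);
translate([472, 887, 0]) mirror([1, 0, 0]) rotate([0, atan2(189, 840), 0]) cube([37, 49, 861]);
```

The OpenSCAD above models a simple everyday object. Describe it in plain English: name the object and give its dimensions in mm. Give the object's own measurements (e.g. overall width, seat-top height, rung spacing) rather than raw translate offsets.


A sawhorse. A 94×1030×88 mm beam (x, y, z) sits on two A-frame leg pairs. Each pair is two raked legs of 37×49 mm section (49 mm along y) splaying symmetrically in x. Each leg rises 840 mm vertically over 189 mm of horizontal reach and is 861 mm long along its own axis. Every leg's outer bottom edge rests on the floor and its outer top edge meets a bottom edge of the beam — the left legs (tilting toward +x) meet the beam's −x bottom edge, the right legs (their mirror images, tilting toward −x) meet its +x bottom edge — so the leg tops tuck under the beam, the beam's underside is 840 mm above the floor, and the feet are 472 mm apart outside-to-outside with the beam centred between them. The two leg pairs are set in 94 mm from either end of the beam.


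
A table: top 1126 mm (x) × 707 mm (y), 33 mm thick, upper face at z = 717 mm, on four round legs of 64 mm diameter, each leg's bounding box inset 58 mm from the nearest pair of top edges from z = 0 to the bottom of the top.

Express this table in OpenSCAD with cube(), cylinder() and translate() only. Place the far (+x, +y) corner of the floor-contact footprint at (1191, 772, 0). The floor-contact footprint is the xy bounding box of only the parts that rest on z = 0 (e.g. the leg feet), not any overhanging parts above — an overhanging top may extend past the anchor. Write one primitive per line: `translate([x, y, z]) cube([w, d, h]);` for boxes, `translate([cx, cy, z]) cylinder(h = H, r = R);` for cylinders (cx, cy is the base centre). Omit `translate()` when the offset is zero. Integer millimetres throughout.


// leg_h = 717 - 33 = 684
translate([123, 123, 684]) cube([1126, 707, 33]);
translate([213, 213, 0]) cylinder(h = 684, r = 32);
translate([1159, 213, 0]) cylinder(h = 684, r = 32);
translate([213, 740, 0]) cylinder(h = 684, r = 32);
translate([1159, 740, 0]) cylinder(h = 684, r = 32);


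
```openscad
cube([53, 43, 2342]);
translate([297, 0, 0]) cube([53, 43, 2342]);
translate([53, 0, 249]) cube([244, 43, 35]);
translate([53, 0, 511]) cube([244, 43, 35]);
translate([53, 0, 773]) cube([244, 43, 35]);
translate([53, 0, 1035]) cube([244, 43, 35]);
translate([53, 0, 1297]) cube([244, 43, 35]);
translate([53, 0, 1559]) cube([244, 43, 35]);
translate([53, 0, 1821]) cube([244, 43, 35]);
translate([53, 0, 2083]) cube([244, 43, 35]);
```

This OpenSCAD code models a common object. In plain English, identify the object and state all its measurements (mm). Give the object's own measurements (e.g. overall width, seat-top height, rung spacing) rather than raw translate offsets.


A straight ladder. Two 53×43 mm vertical rails, 2342 mm tall, stand 350 mm apart (outside-to-outside) with their front faces coplanar on the −y side. 8 rungs, each 43 mm deep and 35 mm tall, span between the inner faces of the rails, front faces flush with the rails. The lowest rung's underside is at z = 249 mm and rungs are spaced 262 mm apart (underside to underside).


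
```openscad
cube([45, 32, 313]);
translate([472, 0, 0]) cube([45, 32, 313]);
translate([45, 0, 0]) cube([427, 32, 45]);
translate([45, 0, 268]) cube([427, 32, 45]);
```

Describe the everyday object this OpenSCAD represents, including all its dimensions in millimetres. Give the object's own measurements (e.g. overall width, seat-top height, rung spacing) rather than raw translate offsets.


A rectangular picture frame lying in the x–z plane (depth along y). The opening is 427 mm wide (x) by 223 mm tall (z), surrounded by a border 45 mm wide on all four sides. The frame is 32 mm deep and is made of two full-height vertical stiles with two horizontal rails fitted between them.


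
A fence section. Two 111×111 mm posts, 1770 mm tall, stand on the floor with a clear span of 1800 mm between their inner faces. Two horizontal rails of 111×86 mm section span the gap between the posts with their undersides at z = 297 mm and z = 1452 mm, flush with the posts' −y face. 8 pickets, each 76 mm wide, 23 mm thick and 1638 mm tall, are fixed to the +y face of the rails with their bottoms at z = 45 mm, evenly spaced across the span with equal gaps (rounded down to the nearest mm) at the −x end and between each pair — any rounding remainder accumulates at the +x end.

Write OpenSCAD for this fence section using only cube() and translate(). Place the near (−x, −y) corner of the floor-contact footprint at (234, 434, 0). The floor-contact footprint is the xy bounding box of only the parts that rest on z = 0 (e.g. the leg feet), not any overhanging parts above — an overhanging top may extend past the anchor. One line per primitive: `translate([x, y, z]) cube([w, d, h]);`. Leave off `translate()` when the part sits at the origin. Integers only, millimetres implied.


translate([234, 434, 0]) cube([111, 111, 1770]);
translate([2145, 434, 0]) cube([111, 111, 1770]);
translate([345, 434, 297]) cube([1800, 111, 86]);
translate([345, 434, 1452]) cube([1800, 111, 86]);
translate([477, 545, 45]) cube([76, 23, 1638]);
translate([685, 545, 45]) cube([76, 23, 1638]);
translate([893, 545, 45]) cube([76, 23, 1638]);
translate([1101, 545, 45]) cube([76, 23, 1638]);
translate([1309, 545, 45]) cube([76, 23, 1638]);
translate([1517, 545, 45]) cube([76, 23, 1638]);
translate([1725, 545, 45]) cube([76, 23, 1638]);
translate([1933, 545, 45]) cube([76, 23, 1638]);


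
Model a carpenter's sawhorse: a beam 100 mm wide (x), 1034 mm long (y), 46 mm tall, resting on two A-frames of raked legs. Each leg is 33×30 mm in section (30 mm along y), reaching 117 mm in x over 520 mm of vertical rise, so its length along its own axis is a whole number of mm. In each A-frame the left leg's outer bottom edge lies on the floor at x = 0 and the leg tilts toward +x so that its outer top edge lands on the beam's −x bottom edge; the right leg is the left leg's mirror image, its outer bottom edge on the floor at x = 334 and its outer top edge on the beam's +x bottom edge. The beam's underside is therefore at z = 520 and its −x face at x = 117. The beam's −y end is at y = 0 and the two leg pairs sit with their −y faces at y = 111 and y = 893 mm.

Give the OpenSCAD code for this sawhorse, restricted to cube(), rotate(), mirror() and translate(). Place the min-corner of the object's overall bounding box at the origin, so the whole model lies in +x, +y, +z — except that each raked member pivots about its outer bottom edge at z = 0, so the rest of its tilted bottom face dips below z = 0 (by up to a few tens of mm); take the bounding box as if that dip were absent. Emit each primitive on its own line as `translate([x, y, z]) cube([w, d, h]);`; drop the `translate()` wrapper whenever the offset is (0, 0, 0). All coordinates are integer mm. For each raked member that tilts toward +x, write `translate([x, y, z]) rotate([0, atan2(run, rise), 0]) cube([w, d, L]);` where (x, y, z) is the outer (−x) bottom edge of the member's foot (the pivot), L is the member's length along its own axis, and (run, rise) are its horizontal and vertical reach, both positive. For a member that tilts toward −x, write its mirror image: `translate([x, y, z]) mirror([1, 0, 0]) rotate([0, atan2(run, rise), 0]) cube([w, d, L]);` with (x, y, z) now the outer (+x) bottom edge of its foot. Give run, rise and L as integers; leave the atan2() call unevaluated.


translate([117, 0, 520]) cube([100, 1034, 46]);
translate([0, 111, 0]) rotate([0, atan2(117, 520), 0]) cube([33, 30, 533]);
translate([334, 111, 0]) mirror([1, 0, 0]) rotate([0, atan2(117, 520), 0]) cube([33, 30, 533]);
translate([0, 893, 0]) rotate([0, atan2(117, 520), 0]) cube([33, 30, 533]);
translate([334, 893, 0]) mirror([1, 0, 0]) rotate([0, atan2(117, 520), 0]) cube([33, 30, 533]);


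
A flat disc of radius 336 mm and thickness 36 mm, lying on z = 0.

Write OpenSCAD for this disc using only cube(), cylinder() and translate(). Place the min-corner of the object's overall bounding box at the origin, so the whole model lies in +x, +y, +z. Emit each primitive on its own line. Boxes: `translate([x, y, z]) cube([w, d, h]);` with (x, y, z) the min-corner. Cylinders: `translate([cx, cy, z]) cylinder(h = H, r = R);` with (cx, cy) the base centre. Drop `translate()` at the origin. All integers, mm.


translate([336, 336, 0]) cylinder(h = 36, r = 336);


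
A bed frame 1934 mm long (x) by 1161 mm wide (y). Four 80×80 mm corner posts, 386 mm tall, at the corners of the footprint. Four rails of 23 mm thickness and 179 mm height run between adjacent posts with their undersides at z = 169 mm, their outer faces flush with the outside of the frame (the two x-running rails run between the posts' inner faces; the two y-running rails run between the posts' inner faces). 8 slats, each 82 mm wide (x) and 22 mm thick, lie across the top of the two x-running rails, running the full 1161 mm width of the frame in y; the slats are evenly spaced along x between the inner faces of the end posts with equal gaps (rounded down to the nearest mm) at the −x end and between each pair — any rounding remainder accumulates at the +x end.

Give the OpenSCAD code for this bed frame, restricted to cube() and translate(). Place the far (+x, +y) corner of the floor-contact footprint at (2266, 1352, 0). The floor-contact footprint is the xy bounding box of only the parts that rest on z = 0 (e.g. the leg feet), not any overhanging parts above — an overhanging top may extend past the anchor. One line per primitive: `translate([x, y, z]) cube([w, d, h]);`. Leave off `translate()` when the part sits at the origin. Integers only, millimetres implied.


translate([332, 191, 0]) cube([80, 80, 386]);
translate([332, 1272, 0]) cube([80, 80, 386]);
translate([2186, 191, 0]) cube([80, 80, 386]);
translate([2186, 1272, 0]) cube([80, 80, 386]);
translate([412, 191, 169]) cube([1774, 23, 179]);
translate([412, 1329, 169]) cube([1774, 23, 179]);
translate([332, 271, 169]) cube([23, 1001, 179]);
translate([2243, 271, 169]) cube([23, 1001, 179]);
translate([536, 191, 348]) cube([82, 1161, 22]);
translate([742, 191, 348]) cube([82, 1161, 22]);
translate([948, 191, 348]) cube([82, 1161, 22]);
translate([1154, 191, 348]) cube([82, 1161, 22]);
translate([1360, 191, 348]) cube([82, 1161, 22]);
translate([1566, 191, 348]) cube([82, 1161, 22]);
translate([1772, 191, 348]) cube([82, 1161, 22]);
translate([1978, 191, 348]) cube([82, 1161, 22]);


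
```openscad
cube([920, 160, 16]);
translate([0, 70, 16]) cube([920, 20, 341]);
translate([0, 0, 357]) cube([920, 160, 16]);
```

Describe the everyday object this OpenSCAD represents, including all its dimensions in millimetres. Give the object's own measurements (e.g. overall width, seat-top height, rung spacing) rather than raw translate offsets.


An I-beam lying along x, 920 mm long. Overall section height 373 mm. Two flanges 160 mm wide (y) and 16 mm thick, one on the floor and one at the top; a web 20 mm thick runs between them, centred on the flange width.


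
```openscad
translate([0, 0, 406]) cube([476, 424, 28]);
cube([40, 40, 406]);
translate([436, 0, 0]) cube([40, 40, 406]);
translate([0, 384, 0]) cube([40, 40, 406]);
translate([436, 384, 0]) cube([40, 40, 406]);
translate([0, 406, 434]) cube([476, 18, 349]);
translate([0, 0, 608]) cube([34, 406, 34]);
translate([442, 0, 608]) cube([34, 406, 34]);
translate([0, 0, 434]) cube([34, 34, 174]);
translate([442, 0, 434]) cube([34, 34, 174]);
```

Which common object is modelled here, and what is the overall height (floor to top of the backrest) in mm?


A chair. The overall height is 783 mm.

A slab on four corner posts with a tall panel at the back — a chair. The seat slab sits at z = 406 with thickness 28, and the 349 mm backrest starts at the seat top, so the overall height is 406 + 28 + 349 = 783 mm.


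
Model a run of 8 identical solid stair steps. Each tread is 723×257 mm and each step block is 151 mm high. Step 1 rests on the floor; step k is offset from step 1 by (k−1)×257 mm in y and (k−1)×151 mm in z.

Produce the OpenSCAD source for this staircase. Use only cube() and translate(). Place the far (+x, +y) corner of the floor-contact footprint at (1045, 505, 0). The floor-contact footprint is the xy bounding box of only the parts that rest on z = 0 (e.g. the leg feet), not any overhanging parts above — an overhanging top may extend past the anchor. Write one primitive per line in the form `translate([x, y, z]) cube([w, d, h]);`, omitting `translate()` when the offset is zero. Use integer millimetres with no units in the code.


translate([322, 248, 0]) cube([723, 257, 151]);
translate([322, 505, 151]) cube([723, 257, 151]);
translate([322, 762, 302]) cube([723, 257, 151]);
translate([322, 1019, 453]) cube([723, 257, 151]);
translate([322, 1276, 604]) cube([723, 257, 151]);
translate([322, 1533, 755]) cube([723, 257, 151]);
translate([322, 1790, 906]) cube([723, 257, 151]);
translate([322, 2047, 1057]) cube([723, 257, 151]);


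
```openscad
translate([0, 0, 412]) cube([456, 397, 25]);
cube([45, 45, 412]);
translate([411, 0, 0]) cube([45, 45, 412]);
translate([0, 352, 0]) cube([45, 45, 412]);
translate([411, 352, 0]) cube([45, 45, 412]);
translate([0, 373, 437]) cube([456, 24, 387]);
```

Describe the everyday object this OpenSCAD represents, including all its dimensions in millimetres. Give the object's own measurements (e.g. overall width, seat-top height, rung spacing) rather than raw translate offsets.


A chair. The seat is a 456×397×25 mm slab with its top at z = 437 mm, on four 45×45 mm corner legs (flush with the seat edges, standing on z = 0). A flat backrest 24 mm thick, 387 mm tall, spans the full seat width and rises from the seat top along its +y edge, rear face flush with the rear of the seat.


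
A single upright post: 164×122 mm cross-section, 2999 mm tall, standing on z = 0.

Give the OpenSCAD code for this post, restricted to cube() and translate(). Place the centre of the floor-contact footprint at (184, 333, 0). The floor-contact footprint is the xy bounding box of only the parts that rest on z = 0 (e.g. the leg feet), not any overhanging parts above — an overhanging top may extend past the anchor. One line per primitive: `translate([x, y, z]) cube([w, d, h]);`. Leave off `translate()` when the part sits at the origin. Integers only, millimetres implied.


translate([102, 272, 0]) cube([164, 122, 2999]);


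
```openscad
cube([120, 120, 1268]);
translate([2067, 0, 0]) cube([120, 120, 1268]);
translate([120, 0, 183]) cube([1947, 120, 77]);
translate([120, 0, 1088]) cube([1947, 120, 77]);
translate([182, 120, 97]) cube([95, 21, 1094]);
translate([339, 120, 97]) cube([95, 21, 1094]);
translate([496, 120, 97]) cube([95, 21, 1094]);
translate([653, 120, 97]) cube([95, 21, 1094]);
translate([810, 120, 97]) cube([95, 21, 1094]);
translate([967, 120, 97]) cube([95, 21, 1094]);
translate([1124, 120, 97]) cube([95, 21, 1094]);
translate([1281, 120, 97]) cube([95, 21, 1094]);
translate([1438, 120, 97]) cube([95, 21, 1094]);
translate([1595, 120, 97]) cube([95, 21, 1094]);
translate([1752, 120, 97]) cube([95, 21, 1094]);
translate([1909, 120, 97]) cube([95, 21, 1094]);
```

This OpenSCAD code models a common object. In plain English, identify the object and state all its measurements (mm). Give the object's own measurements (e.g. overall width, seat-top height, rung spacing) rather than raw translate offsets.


A fence section. Two 120×120 mm posts, 1268 mm tall, stand on the floor with a clear span of 1947 mm between their inner faces. Two horizontal rails of 120×77 mm section span the gap between the posts with their undersides at z = 183 mm and z = 1088 mm, flush with the posts' −y face. 12 pickets, each 95 mm wide, 21 mm thick and 1094 mm tall, are fixed to the +y face of the rails with their bottoms at z = 97 mm, spaced across the span with a 62 mm gap after the −x post and between neighbouring pickets, with 63 mm left before the +x post.


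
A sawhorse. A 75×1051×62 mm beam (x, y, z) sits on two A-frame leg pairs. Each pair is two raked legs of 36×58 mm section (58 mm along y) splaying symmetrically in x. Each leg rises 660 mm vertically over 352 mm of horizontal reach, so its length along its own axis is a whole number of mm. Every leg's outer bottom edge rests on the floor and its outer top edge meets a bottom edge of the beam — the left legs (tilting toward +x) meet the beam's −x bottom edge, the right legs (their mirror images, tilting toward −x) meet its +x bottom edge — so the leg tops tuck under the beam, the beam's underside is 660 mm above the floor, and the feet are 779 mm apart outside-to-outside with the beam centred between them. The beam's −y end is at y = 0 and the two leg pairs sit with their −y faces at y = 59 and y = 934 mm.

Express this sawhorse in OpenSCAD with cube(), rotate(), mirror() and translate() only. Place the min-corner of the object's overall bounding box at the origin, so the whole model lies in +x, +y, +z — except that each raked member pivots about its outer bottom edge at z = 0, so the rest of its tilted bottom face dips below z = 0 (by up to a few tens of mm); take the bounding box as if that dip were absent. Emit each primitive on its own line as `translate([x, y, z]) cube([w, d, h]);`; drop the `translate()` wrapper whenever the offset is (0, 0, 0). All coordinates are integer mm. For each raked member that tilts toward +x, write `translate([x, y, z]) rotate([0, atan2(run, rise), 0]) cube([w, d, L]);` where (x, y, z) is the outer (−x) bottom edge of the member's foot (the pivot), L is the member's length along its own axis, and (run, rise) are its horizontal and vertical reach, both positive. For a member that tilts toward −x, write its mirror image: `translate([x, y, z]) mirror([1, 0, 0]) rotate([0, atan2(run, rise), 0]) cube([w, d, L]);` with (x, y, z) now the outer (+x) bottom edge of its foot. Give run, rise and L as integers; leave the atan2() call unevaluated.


// leg length = √(352² + 660²) = 748
// right-leg outer foot x = 2·352 + 75 = 779
// beam min-corner = (352, 0, 660)
translate([352, 0, 660]) cube([75, 1051, 62]);
translate([0, 59, 0]) rotate([0, atan2(352, 660), 0]) cube([36, 58, 748]);
translate([779, 59, 0]) mirror([1, 0, 0]) rotate([0, atan2(352, 660), 0]) cube([36, 58, 748]);
translate([0, 934, 0]) rotate([0, atan2(352, 660), 0]) cube([36, 58, 748]);
translate([779, 934, 0]) mirror([1, 0, 0]) rotate([0, atan2(352, 660), 0]) cube([36, 58, 748]);


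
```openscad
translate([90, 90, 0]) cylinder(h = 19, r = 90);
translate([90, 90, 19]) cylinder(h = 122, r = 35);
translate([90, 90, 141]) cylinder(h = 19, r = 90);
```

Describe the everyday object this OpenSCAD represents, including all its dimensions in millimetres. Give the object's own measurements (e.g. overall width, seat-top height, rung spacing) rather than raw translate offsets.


A spool: two coaxial disc flanges of radius 90 mm and thickness 19 mm, joined by a core cylinder of radius 35 mm and height 122 mm. The lower flange rests on z = 0 and the three cylinders share a vertical axis.


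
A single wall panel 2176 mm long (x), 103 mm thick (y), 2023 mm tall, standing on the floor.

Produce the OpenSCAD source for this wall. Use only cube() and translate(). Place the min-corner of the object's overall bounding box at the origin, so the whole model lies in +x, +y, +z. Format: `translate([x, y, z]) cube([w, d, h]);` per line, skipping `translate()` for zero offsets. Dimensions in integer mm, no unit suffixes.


cube([2176, 103, 2023]);


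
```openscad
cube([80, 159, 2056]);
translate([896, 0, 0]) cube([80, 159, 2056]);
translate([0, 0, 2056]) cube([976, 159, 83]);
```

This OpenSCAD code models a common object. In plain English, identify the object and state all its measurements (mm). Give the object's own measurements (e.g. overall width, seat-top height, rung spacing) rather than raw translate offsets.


A door frame. The clear opening is 816 mm wide and 2056 mm high. Two 80 mm wide jambs, 159 mm deep, stand either side of the opening from the floor to the top of the opening. A 83 mm thick head sits across the top of both jambs, spanning the full outside width of the frame.


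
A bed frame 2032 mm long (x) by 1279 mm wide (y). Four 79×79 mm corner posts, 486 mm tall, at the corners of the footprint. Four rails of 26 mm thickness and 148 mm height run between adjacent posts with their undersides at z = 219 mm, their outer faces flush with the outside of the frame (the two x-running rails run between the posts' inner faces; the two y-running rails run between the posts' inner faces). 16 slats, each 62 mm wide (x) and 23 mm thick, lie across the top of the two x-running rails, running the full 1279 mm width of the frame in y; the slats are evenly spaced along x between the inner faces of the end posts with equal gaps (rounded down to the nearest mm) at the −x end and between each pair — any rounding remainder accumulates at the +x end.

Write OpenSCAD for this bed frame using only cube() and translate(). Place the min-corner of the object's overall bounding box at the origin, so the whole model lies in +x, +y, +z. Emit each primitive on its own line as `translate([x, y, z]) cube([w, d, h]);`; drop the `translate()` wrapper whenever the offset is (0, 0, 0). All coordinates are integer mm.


// slat z = rail_z + rail_h = 219 + 148 = 367
// slat gap = ⌊(1874 − 16·62) / 17⌋ = 51
cube([79, 79, 486]);
translate([0, 1200, 0]) cube([79, 79, 486]);
translate([1953, 0, 0]) cube([79, 79, 486]);
translate([1953, 1200, 0]) cube([79, 79, 486]);
translate([79, 0, 219]) cube([1874, 26, 148]);
translate([79, 1253, 219]) cube([1874, 26, 148]);
translate([0, 79, 219]) cube([26, 1121, 148]);
translate([2006, 79, 219]) cube([26, 1121, 148]);
translate([130, 0, 367]) cube([62, 1279, 23]);
translate([243, 0, 367]) cube([62, 1279, 23]);
translate([356, 0, 367]) cube([62, 1279, 23]);
translate([469, 0, 367]) cube([62, 1279, 23]);
translate([582, 0, 367]) cube([62, 1279, 23]);
translate([695, 0, 367]) cube([62, 1279, 23]);
translate([808, 0, 367]) cube([62, 1279, 23]);
translate([921, 0, 367]) cube([62, 1279, 23]);
translate([1034, 0, 367]) cube([62, 1279, 23]);
translate([1147, 0, 367]) cube([62, 1279, 23]);
translate([1260, 0, 367]) cube([62, 1279, 23]);
translate([1373, 0, 367]) cube([62, 1279, 23]);
translate([1486, 0, 367]) cube([62, 1279, 23]);
translate([1599, 0, 367]) cube([62, 1279, 23]);
translate([1712, 0, 367]) cube([62, 1279, 23]);
translate([1825, 0, 367]) cube([62, 1279, 23]);


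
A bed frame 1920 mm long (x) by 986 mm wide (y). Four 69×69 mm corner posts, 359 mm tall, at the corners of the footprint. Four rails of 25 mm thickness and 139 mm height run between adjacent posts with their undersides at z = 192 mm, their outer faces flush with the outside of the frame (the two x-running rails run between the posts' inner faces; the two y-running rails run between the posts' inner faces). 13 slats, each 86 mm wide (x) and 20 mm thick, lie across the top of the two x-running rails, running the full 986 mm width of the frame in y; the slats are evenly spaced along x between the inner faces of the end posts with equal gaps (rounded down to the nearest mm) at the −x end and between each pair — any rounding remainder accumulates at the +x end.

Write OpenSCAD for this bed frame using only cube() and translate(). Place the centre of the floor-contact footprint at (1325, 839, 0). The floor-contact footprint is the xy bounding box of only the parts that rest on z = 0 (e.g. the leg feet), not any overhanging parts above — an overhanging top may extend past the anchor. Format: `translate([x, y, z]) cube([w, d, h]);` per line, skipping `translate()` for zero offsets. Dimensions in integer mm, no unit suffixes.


translate([365, 346, 0]) cube([69, 69, 359]);
translate([365, 1263, 0]) cube([69, 69, 359]);
translate([2216, 346, 0]) cube([69, 69, 359]);
translate([2216, 1263, 0]) cube([69, 69, 359]);
translate([434, 346, 192]) cube([1782, 25, 139]);
translate([434, 1307, 192]) cube([1782, 25, 139]);
translate([365, 415, 192]) cube([25, 848, 139]);
translate([2260, 415, 192]) cube([25, 848, 139]);
translate([481, 346, 331]) cube([86, 986, 20]);
translate([614, 346, 331]) cube([86, 986, 20]);
translate([747, 346, 331]) cube([86, 986, 20]);
translate([880, 346, 331]) cube([86, 986, 20]);
translate([1013, 346, 331]) cube([86, 986, 20]);
translate([1146, 346, 331]) cube([86, 986, 20]);
translate([1279, 346, 331]) cube([86, 986, 20]);
translate([1412, 346, 331]) cube([86, 986, 20]);
translate([1545, 346, 331]) cube([86, 986, 20]);
translate([1678, 346, 331]) cube([86, 986, 20]);
translate([1811, 346, 331]) cube([86, 986, 20]);
translate([1944, 346, 331]) cube([86, 986, 20]);
translate([2077, 346, 331]) cube([86, 986, 20]);
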